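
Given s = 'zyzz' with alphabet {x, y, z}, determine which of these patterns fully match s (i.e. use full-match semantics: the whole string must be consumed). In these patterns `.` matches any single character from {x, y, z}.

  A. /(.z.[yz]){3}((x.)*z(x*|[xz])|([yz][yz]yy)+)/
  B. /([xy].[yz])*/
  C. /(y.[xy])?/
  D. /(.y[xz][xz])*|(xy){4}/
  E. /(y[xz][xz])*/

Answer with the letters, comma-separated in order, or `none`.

D

A → no match
B → no match
C → no match
D → match
E → no match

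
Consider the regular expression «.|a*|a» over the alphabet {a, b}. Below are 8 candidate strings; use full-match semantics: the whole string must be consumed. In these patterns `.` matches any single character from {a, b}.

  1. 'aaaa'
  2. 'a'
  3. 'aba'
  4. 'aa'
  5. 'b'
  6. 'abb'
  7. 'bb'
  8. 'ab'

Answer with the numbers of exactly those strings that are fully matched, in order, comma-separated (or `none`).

1, 2, 4, 5

1 → match
2 → match
3 → no match
4 → match
5 → match
6 → no match
7 → no match
8 → no match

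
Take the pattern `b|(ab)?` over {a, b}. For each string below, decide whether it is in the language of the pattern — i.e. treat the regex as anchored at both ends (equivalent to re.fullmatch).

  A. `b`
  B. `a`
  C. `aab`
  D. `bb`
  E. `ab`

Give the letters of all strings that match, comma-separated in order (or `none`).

A, E

A → match
B → no match
C → no match
D → no match
E → match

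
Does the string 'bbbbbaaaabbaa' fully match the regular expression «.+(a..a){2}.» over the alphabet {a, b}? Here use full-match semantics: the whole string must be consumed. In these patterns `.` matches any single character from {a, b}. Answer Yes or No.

No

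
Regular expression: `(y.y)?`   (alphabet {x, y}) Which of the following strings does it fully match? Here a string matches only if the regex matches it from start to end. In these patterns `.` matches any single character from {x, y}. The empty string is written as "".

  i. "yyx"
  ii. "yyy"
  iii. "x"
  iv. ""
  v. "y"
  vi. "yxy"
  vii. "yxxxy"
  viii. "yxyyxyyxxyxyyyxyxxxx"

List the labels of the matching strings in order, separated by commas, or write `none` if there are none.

ii, iv, vi

i → no match
ii → match
iii → no match
iv → match
v → no match
vi → match
vii → no match
viii → no match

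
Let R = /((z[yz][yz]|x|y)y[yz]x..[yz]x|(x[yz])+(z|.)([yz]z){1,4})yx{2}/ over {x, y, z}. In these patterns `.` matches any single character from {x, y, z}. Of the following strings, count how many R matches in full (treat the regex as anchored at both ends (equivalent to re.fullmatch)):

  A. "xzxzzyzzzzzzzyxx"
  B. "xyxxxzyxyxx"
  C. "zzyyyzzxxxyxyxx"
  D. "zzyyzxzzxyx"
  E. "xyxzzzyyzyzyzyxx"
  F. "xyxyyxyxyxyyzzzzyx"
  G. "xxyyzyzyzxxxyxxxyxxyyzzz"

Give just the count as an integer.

A → match
B → no match
C → no match
D → no match
E → no match
F → no match
G → no match — must end with "x"
Total matched: 1

1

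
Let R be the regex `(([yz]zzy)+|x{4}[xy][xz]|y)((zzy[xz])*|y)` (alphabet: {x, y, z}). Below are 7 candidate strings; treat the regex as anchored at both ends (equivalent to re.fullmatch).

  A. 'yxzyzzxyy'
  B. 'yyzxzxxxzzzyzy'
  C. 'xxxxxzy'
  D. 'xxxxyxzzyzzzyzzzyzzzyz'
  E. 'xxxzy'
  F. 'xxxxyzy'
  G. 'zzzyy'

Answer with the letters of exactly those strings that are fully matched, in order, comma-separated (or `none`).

A → no match
B → no match
C → match
D → match
E → no match
F → match
G → match

C, D, F, G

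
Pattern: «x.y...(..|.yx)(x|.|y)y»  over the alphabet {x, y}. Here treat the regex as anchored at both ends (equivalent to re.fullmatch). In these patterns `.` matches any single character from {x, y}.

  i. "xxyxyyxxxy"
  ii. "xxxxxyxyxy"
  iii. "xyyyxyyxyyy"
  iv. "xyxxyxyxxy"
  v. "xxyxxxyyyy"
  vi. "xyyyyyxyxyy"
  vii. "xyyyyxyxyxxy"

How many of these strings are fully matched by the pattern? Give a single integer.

i. "xxyxyyxxxy" → match
ii. "xxxxxyxyxy" → no match
iii. "xyyyxyyxyyy" → no match
iv. "xyxxyxyxxy" → no match
v. "xxyxxxyyyy" → match
vi. "xyyyyyxyxyy" → match
vii. "xyyyyxyxyxxy" → no match
Total matched: 3

3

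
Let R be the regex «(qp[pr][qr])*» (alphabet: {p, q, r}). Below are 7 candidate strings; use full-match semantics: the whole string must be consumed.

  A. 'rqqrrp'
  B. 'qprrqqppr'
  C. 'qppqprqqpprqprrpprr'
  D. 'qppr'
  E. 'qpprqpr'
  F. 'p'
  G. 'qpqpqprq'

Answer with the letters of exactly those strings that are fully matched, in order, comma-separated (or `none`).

A. 'rqqrrp' → no match
B. 'qprrqqppr' → no match
C → no match
D. 'qppr' → match
E. 'qpprqpr' → no match
F. 'p' → no match
G. 'qpqpqprq' → no match

D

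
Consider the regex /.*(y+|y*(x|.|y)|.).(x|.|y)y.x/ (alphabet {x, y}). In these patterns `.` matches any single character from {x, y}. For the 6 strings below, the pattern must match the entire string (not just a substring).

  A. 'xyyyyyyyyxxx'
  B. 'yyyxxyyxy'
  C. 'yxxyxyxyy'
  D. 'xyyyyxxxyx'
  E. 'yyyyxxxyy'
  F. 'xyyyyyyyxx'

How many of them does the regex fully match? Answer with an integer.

1

A. 'xyyyyyyyyxxx' → no match
B. 'yyyxxyyxy' → no match — must end with 'x'
C. 'yxxyxyxyy' → no match — must end with 'x'
D. 'xyyyyxxxyx' → no match
E. 'yyyyxxxyy' → no match — must end with 'x'
F. 'xyyyyyyyxx' → match
Total matched: 1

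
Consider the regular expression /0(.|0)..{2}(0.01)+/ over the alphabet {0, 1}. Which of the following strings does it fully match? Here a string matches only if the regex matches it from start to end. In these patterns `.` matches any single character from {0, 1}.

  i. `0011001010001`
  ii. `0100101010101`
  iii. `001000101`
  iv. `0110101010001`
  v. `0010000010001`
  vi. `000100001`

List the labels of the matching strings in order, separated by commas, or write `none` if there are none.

i, ii, iii, iv, v, vi

i → match
ii → match
iii. `001000101` → match
iv → match
v → match
vi. `000100001` → match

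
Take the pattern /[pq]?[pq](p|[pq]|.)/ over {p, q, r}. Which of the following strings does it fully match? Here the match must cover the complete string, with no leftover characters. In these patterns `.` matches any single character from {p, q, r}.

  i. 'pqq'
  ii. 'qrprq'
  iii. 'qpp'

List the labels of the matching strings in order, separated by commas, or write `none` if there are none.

i, iii

i → match
ii → no match
iii → match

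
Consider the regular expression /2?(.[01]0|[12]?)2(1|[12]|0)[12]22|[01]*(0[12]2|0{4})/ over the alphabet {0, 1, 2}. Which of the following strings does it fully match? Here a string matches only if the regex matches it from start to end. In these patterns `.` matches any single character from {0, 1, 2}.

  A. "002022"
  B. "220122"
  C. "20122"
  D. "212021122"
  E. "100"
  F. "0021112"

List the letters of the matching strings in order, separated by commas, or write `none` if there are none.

B, C

A. "002022" → no match
B. "220122" → match
C. "20122" → match
D. "212021122" → no match
E. "100" → no match
F. "0021112" → no match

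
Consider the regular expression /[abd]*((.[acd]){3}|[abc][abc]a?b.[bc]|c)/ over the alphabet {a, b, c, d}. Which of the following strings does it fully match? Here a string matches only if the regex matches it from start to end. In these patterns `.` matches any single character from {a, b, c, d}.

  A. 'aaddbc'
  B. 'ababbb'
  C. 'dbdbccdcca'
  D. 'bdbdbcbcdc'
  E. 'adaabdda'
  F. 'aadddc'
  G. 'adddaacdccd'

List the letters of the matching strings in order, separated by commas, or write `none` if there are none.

A, B, C, D, E, F, G

A → match
B → match
C → match
D → match
E → match
F → match
G → match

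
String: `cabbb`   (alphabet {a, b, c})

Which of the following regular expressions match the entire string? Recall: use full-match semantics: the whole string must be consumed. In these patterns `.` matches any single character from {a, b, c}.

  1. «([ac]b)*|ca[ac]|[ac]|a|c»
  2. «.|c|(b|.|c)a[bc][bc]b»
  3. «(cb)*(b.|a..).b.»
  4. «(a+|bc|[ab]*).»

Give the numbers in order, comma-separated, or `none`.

2

1 → no match
2 → match
3 → no match
4 → no match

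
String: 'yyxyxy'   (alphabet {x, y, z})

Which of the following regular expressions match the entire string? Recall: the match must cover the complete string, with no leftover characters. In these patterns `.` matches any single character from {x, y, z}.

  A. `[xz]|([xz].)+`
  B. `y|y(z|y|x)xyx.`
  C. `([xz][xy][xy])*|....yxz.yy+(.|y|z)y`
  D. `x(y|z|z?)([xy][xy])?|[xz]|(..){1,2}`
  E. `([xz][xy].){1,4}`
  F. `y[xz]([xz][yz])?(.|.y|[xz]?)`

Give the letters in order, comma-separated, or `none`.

A → no match
B → match
C → no match
D → no match
E → no match
F → no match

B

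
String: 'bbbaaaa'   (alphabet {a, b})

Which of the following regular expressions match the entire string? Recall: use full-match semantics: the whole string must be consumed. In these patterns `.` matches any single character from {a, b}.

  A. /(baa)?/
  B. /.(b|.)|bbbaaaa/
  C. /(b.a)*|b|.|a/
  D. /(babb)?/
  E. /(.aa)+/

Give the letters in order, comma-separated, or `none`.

B

A → no match
B → match
C → no match
D → no match
E → no match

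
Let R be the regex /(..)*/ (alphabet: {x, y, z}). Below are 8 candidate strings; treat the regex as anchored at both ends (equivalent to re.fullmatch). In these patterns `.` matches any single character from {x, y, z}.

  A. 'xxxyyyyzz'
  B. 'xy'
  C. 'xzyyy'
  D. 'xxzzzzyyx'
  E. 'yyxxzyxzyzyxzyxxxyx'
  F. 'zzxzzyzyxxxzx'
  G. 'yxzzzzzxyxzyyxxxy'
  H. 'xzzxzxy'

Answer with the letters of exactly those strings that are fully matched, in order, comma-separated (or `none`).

B

A → no match
B → match
C → no match
D → no match
E → no match
F → no match
G → no match
H → no match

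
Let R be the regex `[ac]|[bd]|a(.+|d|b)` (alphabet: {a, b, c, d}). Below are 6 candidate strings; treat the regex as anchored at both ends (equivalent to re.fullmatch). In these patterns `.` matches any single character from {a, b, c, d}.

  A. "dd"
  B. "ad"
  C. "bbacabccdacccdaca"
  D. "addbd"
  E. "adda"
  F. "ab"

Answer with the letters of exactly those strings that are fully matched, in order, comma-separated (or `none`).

B, D, E, F

A → no match
B → match
C → no match
D → match
E → match
F → match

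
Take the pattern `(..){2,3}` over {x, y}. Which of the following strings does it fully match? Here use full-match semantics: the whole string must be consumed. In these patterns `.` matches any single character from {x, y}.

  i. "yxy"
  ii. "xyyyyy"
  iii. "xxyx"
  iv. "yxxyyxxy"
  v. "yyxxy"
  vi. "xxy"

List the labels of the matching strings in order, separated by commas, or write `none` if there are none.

ii, iii

i → no match
ii → match
iii → match
iv → no match
v → no match
vi → no match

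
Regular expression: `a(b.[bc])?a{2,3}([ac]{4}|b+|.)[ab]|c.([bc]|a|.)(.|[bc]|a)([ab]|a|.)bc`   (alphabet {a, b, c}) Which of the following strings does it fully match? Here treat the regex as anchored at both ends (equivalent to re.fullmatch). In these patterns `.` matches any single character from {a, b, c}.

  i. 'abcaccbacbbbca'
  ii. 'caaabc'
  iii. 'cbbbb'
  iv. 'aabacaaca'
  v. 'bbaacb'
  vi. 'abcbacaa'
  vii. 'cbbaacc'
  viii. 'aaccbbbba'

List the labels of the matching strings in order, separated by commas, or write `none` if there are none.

i → no match
ii. 'caaabc' → no match
iii. 'cbbbb' → no match
iv. 'aabacaaca' → no match
v. 'bbaacb' → no match
vi. 'abcbacaa' → no match
vii. 'cbbaacc' → no match
viii. 'aaccbbbba' → no match

none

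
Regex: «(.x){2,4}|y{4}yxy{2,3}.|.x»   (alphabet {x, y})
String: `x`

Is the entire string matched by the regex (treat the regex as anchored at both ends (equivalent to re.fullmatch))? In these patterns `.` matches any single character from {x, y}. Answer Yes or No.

No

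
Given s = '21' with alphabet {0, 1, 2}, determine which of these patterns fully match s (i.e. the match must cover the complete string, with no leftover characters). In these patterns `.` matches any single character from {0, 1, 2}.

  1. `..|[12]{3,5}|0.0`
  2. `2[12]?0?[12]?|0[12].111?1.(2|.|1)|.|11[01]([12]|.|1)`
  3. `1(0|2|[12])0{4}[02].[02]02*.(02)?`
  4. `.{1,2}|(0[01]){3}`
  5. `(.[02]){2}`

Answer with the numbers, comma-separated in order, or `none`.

1 → match
2 → match
3 → no match — must start with '1'
4 → match
5 → no match

1, 2, 4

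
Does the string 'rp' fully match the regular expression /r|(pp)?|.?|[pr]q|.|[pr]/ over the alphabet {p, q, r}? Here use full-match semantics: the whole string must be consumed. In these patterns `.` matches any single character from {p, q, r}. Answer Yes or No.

No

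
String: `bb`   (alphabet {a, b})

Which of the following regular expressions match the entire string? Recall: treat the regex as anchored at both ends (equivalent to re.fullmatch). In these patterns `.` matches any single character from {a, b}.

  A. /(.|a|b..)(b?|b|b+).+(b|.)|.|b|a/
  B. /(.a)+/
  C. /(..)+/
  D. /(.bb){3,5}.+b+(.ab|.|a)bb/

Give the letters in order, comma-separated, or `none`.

C

A → no match
B → no match — must end with `a`
C → match
D → no match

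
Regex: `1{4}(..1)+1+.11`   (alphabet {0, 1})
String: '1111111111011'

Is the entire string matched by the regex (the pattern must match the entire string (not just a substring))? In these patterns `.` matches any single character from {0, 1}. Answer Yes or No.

Yes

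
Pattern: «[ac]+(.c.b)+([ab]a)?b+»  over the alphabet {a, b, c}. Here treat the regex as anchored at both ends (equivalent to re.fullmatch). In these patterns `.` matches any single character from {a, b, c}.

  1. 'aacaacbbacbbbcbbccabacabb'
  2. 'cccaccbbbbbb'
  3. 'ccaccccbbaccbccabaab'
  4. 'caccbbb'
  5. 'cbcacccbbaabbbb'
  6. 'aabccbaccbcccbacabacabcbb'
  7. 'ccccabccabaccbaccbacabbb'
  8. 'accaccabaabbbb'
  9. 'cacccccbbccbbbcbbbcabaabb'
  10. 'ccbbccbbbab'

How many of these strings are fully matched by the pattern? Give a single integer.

1 → match
2 → match
3 → match
4 → match
5 → no match
6 → no match
7 → match
8 → match
9 → match
10 → no match
Total matched: 7

7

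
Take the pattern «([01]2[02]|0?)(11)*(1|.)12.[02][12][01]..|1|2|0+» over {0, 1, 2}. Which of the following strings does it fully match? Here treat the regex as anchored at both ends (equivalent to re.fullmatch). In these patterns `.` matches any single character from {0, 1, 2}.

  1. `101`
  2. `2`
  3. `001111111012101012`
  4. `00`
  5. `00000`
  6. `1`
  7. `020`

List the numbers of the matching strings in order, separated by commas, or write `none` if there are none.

1 → no match
2 → match
3 → no match
4 → match
5 → match
6 → match
7 → no match

2, 4, 5, 6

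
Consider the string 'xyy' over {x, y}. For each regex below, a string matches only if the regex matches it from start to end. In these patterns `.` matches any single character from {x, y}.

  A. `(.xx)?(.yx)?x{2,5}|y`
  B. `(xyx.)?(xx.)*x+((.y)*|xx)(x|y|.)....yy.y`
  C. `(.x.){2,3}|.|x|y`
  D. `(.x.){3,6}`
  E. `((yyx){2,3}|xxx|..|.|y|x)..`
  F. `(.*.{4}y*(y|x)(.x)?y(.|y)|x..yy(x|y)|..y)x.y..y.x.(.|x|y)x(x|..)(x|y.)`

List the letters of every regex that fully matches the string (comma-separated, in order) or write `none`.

A → no match
B → no match
C → no match
D → no match
E → match
F → no match

E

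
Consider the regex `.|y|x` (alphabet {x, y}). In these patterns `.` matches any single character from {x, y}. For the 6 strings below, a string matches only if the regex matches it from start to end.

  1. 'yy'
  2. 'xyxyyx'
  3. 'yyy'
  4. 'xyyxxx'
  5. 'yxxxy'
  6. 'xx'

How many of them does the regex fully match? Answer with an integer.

1 → no match
2 → no match
3 → no match
4 → no match
5 → no match
6 → no match
Total matched: 0

0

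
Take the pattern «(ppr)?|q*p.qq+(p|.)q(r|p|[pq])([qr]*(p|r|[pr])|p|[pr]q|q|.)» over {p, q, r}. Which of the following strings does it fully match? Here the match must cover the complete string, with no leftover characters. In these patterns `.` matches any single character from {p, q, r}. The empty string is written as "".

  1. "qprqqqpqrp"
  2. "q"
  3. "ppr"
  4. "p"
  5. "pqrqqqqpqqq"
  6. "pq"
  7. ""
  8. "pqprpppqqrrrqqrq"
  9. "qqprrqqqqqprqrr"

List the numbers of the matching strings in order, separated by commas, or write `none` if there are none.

1, 3, 7

1 → match
2 → no match
3 → match
4 → no match
5 → no match
6 → no match
7 → match
8 → no match
9 → no match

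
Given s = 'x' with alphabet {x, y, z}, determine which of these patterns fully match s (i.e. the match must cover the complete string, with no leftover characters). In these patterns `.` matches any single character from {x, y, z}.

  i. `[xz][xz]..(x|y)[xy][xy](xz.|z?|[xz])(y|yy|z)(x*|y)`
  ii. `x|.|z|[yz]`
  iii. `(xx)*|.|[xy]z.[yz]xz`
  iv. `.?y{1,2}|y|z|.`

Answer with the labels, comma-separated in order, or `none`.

i → no match
ii → match
iii → match
iv → match

ii, iii, iv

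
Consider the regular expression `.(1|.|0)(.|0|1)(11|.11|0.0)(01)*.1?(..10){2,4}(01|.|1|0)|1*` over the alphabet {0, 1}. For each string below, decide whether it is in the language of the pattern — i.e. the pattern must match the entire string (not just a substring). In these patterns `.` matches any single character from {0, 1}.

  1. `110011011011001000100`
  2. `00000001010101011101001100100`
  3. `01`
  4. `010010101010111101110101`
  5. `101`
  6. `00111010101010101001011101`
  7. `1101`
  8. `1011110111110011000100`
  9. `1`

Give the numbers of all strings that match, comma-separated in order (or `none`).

6, 8, 9

1 → no match
2 → no match
3 → no match
4 → no match
5 → no match
6 → match
7 → no match
8 → match
9 → match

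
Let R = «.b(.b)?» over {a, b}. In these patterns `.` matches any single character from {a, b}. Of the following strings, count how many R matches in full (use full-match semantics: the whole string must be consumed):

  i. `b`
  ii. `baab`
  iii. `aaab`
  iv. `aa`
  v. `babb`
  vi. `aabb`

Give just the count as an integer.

i → no match
ii → no match
iii → no match
iv → no match
v → no match
vi → no match
Total matched: 0

0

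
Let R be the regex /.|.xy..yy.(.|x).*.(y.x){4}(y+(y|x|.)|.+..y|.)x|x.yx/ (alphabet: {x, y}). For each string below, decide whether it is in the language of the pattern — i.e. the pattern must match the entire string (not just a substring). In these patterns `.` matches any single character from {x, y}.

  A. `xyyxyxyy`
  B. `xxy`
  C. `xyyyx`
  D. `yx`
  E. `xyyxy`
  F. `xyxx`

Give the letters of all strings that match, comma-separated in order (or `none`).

none

A → no match
B → no match
C → no match
D → no match
E → no match
F → no match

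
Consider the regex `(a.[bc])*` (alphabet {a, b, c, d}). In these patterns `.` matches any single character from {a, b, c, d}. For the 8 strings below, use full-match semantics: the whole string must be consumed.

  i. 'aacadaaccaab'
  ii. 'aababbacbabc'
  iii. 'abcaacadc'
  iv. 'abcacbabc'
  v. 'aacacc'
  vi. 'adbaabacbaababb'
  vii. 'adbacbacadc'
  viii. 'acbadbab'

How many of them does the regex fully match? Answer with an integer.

i → no match
ii → match
iii → match
iv → match
v → match
vi → match
vii → no match
viii → no match
Total matched: 5

5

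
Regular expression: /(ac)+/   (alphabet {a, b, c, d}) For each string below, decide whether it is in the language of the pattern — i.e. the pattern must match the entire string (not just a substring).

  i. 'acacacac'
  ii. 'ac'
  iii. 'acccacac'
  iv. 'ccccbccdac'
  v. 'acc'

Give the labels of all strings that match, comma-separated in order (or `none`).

i → match
ii → match
iii → no match
iv → no match — must start with 'ac'
v → no match — must end with 'ac'

i, ii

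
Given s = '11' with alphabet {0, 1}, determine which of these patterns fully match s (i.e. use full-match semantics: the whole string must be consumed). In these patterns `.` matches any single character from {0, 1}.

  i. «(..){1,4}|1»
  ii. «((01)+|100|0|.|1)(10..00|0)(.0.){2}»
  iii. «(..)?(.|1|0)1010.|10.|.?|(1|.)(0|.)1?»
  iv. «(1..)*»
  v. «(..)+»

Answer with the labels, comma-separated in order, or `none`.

i → match
ii → no match
iii → match
iv → no match
v → match

i, iii, v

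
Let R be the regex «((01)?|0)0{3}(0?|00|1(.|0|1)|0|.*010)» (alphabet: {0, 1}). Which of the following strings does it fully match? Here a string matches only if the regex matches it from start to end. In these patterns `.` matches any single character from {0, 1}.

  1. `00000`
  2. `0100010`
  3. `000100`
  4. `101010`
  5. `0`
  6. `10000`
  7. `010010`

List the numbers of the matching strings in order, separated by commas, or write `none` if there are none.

1, 2

1 → match
2 → match
3 → no match
4 → no match
5 → no match
6 → no match
7 → no match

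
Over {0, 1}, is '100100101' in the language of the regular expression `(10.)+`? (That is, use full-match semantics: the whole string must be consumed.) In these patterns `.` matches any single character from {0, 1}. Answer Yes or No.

Yes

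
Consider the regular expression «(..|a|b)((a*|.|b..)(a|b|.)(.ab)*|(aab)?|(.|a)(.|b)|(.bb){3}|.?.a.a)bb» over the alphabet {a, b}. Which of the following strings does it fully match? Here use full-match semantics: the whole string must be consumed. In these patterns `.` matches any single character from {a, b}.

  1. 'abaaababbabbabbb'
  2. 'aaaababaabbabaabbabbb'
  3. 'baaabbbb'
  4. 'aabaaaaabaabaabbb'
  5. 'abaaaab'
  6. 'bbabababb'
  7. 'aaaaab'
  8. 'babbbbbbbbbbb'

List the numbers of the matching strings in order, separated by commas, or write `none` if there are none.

1, 2, 4, 6, 8

1 → match
2 → match
3 → no match
4 → match
5 → no match — must end with 'bb'
6 → match
7 → no match — must end with 'bb'
8 → match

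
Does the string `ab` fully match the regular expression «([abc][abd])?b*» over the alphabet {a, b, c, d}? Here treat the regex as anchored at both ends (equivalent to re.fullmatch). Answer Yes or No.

Yes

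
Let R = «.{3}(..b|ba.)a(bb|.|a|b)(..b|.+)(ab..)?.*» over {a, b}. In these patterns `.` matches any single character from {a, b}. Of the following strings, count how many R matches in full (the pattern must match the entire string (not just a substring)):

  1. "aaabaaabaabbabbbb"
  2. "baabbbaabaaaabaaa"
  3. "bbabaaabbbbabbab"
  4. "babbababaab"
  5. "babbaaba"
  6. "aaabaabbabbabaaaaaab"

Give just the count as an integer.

1 → match
2 → match
3 → match
4 → match
5 → no match
6 → no match
Total matched: 4

4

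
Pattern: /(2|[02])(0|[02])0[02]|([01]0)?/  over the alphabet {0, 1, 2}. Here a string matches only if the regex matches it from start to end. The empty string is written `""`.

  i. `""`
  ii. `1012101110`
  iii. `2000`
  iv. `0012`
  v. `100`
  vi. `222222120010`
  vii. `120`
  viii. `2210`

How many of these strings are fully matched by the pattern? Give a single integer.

i → match
ii → no match
iii → match
iv → no match
v → no match
vi → no match
vii → no match
viii → no match
Total matched: 2

2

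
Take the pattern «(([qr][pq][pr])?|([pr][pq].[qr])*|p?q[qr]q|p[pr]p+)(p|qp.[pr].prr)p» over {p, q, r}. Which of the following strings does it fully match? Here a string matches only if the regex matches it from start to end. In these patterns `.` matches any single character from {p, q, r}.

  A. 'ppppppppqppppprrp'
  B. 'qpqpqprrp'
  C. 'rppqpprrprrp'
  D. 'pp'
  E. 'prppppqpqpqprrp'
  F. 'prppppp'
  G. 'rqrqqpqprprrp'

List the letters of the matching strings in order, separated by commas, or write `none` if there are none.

A → match
B. 'qpqpqprrp' → match
C. 'rppqpprrprrp' → match
D. 'pp' → match
E → match
F. 'prppppp' → match
G → match

A, B, C, D, E, F, G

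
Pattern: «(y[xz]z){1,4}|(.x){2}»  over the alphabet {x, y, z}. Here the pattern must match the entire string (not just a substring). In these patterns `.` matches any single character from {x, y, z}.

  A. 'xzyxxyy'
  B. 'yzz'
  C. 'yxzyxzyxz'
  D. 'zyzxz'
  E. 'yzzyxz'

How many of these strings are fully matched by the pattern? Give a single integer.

A → no match
B → match
C → match
D → no match
E → match
Total matched: 3

3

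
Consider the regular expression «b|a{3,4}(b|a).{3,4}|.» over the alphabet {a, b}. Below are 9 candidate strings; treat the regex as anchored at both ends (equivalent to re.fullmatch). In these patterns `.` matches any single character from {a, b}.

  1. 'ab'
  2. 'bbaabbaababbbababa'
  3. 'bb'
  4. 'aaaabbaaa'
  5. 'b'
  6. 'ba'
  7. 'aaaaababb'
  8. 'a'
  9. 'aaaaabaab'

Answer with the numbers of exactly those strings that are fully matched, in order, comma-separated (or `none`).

4, 5, 7, 8, 9

1 → no match
2 → no match
3 → no match
4 → match
5 → match
6 → no match
7 → match
8 → match
9 → match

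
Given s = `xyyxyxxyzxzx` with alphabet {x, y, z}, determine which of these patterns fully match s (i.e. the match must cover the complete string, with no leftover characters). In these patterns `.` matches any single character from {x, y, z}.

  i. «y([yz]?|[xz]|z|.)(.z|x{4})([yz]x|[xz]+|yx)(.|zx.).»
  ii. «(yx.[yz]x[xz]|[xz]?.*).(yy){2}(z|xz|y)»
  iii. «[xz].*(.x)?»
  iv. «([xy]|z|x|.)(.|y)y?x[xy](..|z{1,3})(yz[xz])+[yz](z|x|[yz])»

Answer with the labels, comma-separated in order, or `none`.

iii, iv

i → no match — must start with `y`
ii → no match
iii → match
iv → match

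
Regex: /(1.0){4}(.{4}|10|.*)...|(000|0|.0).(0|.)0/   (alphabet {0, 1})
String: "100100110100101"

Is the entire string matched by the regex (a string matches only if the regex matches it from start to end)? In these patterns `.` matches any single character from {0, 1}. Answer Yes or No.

Yes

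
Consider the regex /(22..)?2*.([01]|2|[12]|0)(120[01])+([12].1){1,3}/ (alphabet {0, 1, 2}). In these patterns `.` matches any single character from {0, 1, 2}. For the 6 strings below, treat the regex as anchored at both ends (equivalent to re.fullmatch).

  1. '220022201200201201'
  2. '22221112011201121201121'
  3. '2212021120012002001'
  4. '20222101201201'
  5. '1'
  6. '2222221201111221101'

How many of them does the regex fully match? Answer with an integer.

3

1 → match
2 → match
3 → no match
4 → no match
5 → no match
6 → match
Total matched: 3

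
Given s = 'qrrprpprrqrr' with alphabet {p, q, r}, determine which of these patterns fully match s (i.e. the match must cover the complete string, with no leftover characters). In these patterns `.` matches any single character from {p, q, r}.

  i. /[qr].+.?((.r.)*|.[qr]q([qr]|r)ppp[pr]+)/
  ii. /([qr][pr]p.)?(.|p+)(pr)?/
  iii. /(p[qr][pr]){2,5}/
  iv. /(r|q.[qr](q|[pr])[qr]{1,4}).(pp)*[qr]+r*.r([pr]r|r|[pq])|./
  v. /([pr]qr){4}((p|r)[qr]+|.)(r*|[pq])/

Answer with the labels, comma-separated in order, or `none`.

i → match
ii → no match
iii → no match — must start with 'p'
iv → no match
v → no match

i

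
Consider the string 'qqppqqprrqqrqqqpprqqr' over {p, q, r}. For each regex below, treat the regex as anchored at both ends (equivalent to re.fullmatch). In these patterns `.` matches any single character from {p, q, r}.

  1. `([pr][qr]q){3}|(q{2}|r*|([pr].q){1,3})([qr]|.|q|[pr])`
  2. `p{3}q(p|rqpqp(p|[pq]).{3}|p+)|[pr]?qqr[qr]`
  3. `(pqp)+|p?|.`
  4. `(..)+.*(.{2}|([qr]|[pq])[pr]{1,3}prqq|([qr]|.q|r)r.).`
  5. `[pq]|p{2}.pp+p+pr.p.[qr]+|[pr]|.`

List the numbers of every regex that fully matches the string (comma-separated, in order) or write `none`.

1 → no match
2 → no match
3 → no match
4 → match
5 → no match

4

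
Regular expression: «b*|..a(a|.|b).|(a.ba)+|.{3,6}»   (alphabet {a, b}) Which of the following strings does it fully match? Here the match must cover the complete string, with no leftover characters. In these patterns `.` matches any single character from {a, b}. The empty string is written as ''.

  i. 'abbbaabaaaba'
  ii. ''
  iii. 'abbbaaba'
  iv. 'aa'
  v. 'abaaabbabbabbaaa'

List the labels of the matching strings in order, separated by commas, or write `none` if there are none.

ii

i → no match
ii → match
iii → no match
iv → no match
v → no match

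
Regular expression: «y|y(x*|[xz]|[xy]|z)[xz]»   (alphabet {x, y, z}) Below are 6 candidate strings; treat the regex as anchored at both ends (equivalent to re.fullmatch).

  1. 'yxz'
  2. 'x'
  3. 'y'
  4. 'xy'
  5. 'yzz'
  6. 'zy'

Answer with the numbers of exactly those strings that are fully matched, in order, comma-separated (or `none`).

1 → match
2 → no match — must start with 'y'
3 → match
4 → no match — must start with 'y'
5 → match
6 → no match — must start with 'y'

1, 3, 5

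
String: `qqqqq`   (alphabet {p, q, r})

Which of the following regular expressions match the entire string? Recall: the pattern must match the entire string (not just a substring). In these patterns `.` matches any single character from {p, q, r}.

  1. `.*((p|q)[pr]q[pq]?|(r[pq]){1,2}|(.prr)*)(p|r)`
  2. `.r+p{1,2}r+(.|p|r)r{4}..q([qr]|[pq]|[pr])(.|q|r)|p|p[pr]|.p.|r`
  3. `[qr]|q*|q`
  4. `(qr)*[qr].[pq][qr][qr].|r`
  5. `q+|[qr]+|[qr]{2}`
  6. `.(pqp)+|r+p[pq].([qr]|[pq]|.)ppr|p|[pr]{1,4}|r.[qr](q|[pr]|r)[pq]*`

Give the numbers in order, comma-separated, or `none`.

1 → no match
2 → no match
3 → match
4 → no match
5 → match
6 → no match

3, 5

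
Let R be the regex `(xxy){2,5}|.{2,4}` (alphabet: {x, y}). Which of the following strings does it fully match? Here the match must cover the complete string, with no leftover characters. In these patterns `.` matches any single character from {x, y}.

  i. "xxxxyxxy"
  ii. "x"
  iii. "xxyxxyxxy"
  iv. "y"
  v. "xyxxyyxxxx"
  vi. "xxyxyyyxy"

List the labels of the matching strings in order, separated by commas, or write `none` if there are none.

i. "xxxxyxxy" → no match
ii. "x" → no match
iii. "xxyxxyxxy" → match
iv. "y" → no match
v. "xyxxyyxxxx" → no match
vi. "xxyxyyyxy" → no match

iii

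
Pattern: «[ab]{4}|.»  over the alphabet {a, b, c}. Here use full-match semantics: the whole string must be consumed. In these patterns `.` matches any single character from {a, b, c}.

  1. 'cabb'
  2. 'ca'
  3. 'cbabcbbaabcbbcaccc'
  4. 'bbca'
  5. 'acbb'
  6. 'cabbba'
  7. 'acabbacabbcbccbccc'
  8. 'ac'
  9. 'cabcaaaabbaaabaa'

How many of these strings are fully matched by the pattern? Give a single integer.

0

1 → no match
2 → no match
3 → no match
4 → no match
5 → no match
6 → no match
7 → no match
8 → no match
9 → no match
Total matched: 0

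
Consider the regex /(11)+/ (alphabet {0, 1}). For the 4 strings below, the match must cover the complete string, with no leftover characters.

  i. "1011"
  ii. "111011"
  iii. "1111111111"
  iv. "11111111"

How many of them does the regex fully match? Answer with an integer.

2

i. "1011" → no match — must start with "11"
ii. "111011" → no match
iii. "1111111111" → match
iv. "11111111" → match
Total matched: 2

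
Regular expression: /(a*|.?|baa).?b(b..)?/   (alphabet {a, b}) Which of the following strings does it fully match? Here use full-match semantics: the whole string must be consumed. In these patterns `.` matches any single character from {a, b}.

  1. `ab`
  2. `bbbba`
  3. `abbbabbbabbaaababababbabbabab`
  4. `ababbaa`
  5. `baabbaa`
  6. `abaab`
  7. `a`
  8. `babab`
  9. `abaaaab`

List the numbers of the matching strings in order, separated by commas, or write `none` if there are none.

1. `ab` → match
2. `bbbba` → match
3 → no match
4. `ababbaa` → no match
5. `baabbaa` → match
6. `abaab` → no match
7. `a` → no match
8. `babab` → no match
9. `abaaaab` → no match

1, 2, 5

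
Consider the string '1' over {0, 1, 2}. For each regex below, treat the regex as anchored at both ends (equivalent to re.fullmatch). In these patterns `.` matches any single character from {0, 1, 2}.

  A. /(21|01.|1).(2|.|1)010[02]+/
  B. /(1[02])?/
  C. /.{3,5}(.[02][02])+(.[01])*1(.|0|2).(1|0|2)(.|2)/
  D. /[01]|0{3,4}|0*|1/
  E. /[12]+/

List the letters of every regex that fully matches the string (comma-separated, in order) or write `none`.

A → no match
B → no match
C → no match
D → match
E → match

D, E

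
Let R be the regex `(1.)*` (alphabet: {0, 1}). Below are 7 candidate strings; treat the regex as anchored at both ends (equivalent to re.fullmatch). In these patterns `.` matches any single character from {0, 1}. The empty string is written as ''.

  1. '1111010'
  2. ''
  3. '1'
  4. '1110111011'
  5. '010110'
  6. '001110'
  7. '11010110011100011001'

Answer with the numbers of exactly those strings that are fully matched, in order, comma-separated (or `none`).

1 → no match
2 → match
3 → no match
4 → match
5 → no match
6 → no match
7 → no match

2, 4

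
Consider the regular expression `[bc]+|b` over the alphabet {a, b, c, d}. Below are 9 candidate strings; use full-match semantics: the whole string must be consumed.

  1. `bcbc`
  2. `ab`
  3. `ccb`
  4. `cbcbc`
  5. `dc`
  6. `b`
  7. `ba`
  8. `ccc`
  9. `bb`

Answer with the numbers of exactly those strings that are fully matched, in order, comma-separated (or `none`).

1, 3, 4, 6, 8, 9

1 → match
2 → no match
3 → match
4 → match
5 → no match
6 → match
7 → no match
8 → match
9 → match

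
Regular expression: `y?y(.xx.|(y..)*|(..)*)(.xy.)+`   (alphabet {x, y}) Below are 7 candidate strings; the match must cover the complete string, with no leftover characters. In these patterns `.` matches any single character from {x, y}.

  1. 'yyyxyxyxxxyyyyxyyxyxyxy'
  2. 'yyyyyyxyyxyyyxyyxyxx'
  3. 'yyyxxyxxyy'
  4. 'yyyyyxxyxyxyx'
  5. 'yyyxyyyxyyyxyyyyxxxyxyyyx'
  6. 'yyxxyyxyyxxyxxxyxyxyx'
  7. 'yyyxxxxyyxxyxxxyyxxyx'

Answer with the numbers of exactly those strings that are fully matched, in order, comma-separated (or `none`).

1 → no match
2 → no match
3 → match
4 → match
5 → no match
6 → match
7 → match

3, 4, 6, 7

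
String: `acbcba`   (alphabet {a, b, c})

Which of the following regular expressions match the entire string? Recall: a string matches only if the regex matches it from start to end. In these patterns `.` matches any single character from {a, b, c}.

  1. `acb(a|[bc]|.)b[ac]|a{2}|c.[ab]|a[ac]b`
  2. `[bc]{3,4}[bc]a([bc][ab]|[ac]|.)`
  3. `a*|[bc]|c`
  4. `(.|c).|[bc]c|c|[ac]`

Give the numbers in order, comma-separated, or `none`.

1 → match
2 → no match
3 → no match
4 → no match

1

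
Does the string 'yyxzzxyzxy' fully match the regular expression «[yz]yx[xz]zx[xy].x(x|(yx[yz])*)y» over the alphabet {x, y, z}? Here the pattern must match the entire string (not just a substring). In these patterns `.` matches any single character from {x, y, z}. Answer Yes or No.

Yes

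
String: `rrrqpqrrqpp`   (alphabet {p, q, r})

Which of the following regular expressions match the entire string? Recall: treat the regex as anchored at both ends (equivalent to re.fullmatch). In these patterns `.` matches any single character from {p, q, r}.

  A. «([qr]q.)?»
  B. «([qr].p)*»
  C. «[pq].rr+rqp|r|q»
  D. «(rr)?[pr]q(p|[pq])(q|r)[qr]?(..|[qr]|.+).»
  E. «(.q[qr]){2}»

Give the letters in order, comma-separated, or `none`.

D

A → no match
B → no match
C → no match
D → match
E → no match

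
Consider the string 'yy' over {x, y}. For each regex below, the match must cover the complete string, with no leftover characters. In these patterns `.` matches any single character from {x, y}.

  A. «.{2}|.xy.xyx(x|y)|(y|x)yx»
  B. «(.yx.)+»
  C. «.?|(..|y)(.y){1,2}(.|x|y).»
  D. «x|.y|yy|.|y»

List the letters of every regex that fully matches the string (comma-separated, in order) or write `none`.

A, D

A → match
B → no match
C → no match
D → match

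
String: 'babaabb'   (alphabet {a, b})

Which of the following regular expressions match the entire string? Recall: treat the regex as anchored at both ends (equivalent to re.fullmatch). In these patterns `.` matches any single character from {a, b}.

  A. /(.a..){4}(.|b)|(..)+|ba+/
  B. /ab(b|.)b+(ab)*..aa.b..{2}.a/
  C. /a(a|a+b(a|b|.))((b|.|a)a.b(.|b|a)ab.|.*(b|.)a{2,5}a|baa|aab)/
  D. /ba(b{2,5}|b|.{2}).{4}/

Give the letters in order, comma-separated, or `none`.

D

A → no match
B → no match — must start with 'ab'
C → no match — must start with 'aa'
D → match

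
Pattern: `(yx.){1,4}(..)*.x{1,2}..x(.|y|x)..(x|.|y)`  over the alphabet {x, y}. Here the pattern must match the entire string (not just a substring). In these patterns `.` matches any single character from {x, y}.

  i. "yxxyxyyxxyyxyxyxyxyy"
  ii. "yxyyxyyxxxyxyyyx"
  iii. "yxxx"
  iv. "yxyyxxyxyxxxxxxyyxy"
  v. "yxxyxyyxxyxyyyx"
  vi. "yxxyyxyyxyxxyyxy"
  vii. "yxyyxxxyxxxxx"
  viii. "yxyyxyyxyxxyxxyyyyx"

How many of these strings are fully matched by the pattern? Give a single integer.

i → no match
ii → match
iii → no match
iv → match
v → match
vi → match
vii → match
viii → no match
Total matched: 5

5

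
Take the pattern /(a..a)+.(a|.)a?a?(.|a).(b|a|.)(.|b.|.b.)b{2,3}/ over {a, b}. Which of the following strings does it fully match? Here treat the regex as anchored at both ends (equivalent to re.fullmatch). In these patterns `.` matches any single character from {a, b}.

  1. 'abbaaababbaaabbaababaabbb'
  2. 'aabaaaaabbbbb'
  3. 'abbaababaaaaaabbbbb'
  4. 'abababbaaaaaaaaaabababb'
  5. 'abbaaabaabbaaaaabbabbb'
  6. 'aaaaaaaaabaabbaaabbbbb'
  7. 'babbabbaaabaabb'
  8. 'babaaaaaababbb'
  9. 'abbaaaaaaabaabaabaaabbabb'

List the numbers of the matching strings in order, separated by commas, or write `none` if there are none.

2, 5, 6, 9

1 → no match
2 → match
3 → no match
4 → no match
5 → match
6 → match
7 → no match — must start with 'a'
8 → no match — must start with 'a'
9 → match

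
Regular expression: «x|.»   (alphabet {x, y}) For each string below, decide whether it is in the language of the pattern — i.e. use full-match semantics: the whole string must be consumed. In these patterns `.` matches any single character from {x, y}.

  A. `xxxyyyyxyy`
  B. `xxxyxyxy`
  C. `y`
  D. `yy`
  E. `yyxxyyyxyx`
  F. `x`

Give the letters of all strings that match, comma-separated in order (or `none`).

C, F

A. `xxxyyyyxyy` → no match
B. `xxxyxyxy` → no match
C. `y` → match
D. `yy` → no match
E. `yyxxyyyxyx` → no match
F. `x` → match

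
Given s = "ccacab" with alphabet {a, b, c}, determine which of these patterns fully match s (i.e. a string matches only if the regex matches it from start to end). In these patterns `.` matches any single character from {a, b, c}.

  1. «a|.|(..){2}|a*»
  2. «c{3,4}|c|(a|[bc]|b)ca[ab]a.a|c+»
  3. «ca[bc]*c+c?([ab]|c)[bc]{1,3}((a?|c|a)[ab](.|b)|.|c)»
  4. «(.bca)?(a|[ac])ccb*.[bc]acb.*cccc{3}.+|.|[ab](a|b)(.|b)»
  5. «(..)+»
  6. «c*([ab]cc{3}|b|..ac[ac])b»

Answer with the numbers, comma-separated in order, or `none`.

1 → no match
2 → no match
3 → no match — must start with "ca"
4 → no match
5 → match
6 → match

5, 6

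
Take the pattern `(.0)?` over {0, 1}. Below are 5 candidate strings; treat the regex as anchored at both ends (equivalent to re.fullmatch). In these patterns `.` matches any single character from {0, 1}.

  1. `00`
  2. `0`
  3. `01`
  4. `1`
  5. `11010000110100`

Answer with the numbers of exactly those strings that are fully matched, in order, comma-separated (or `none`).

1

1 → match
2 → no match
3 → no match
4 → no match
5 → no match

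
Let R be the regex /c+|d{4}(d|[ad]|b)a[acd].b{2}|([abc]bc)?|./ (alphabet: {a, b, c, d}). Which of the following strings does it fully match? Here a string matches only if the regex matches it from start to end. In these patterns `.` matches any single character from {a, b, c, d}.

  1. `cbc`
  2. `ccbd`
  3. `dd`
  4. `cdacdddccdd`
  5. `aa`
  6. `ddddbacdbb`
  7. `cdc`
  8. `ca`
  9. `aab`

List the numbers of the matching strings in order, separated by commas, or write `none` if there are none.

1, 6

1. `cbc` → match
2. `ccbd` → no match
3. `dd` → no match
4. `cdacdddccdd` → no match
5. `aa` → no match
6. `ddddbacdbb` → match
7. `cdc` → no match
8. `ca` → no match
9. `aab` → no match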